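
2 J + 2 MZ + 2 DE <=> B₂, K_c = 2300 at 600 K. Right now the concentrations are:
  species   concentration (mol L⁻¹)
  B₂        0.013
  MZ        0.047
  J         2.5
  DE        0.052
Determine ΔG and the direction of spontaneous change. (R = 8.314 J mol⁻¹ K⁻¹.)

ΔG = -9.42 kJ/mol; the forward reaction is spontaneous

Q_c = [B₂] / ([J]²·[MZ]²·[DE]²) = (0.013) / ((2.5)²·(0.047)²·(0.052)²) = 348
ΔG = RT ln(Q_c/K_c) = (8.314 J mol⁻¹ K⁻¹)(600 K) × ln(348/2300)
   = (4.988 kJ/mol)(-1.888) = -9.42 kJ/mol
ΔG < 0, so the forward reaction is spontaneous (proceeds forward).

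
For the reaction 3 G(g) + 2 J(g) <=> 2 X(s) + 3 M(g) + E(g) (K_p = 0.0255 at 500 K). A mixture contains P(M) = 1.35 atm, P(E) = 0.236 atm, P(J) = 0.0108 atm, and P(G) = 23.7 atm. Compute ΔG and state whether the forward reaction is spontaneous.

ΔG = 11.2 kJ/mol; the forward reaction is non-spontaneous

(X is a pure solid — omitted from Q_p.)
Q_p = P(M)³·P(E) / (P(G)³·P(J)²) = (1.35)³·(0.236) / ((23.7)³·(0.0108)²) = 0.374
ΔG = RT ln(Q_p/K_p) = (8.314 J mol⁻¹ K⁻¹)(500 K) × ln(0.374/0.0255)
   = (4.157 kJ/mol)(2.686) = 11.2 kJ/mol
ΔG > 0, so the forward reaction is non-spontaneous (proceeds in reverse).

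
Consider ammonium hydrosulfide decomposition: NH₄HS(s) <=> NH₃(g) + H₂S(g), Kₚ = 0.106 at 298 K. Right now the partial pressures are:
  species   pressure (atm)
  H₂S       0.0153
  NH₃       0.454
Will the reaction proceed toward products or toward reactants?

(NH₄HS is a pure solid — omitted from Qₚ.)
Qₚ = P(NH₃)·P(H₂S) = (0.454)·(0.0153) = 0.00695
Qₚ = 0.00695 < Kₚ = 0.106, so the forward reaction proceeds.

in the forward direction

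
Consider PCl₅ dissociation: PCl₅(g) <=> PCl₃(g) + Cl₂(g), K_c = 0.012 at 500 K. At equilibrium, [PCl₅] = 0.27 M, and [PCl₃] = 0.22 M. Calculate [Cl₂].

At equilibrium, K_c = [PCl₃]·[Cl₂] / [PCl₅] = 0.012.
(0.22)·([Cl₂]) / (0.27) = 0.012
[Cl₂] = 0.0147 = 0.015 M

[Cl₂] = 0.015 M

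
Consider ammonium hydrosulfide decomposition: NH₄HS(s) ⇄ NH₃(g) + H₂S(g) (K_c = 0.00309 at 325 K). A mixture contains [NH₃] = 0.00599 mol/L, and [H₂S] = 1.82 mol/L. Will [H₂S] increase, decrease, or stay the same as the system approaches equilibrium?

decrease

(NH₄HS is a pure solid — omitted from Q_c.)
Q_c = [NH₃]·[H₂S] = (0.00599)·(1.82) = 0.0109
Q_c = 0.0109 > K_c = 0.00309: net reverse reaction.
H₂S is a product, so it decreases.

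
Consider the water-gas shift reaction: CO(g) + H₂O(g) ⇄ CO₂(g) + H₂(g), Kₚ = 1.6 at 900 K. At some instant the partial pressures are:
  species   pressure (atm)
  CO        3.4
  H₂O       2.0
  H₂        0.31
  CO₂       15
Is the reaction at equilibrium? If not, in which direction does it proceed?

Qₚ = P(CO₂)·P(H₂) / (P(CO)·P(H₂O)) = (15)·(0.31) / ((3.4)·(2.0)) = 0.68
Qₚ = 0.68 < Kₚ = 1.6, so the forward reaction proceeds.

toward products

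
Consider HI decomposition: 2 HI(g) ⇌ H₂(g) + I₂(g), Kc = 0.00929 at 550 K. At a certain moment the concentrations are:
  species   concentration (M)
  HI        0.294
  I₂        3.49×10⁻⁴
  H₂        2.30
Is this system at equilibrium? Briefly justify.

Qc = [H₂]·[I₂] / [HI]² = (2.30)·(3.49×10⁻⁴) / (0.294)² = 0.00929
Qc = 0.00929 = Kc; the system is at equilibrium.

yes, at equilibrium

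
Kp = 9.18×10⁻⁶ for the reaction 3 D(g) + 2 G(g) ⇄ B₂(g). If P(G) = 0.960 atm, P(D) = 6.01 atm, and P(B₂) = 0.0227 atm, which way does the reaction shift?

Qp = P(B₂) / (P(D)³·P(G)²) = (0.0227) / ((6.01)³·(0.960)²) = 1.13×10⁻⁴
Qp = 1.13×10⁻⁴ > Kp = 9.18×10⁻⁶, so the reverse reaction proceeds.

to the left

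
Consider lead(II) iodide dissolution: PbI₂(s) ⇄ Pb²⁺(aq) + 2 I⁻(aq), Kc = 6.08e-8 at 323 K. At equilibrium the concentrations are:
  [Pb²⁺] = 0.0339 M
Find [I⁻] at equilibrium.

(PbI₂ is a pure solid — omitted from Kc.)
At equilibrium, Kc = [Pb²⁺]·[I⁻]² = 6.08e-8.
(0.0339)·([I⁻])² = 6.08e-8
[I⁻]² = 1.79e-6 ⇒ [I⁻] = 0.00134 M

[I⁻] = 0.00134 M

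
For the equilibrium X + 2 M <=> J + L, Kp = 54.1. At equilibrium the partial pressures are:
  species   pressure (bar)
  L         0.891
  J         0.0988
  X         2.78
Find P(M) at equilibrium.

At equilibrium, Kp = P(J)·P(L) / (P(X)·P(M)²) = 54.1.
(0.0988)·(0.891) / ((2.78)·(P(M))²) = 54.1
P(M)² = 5.85×10⁻⁴ ⇒ P(M) = 0.0242 bar

P(M) = 0.0242 bar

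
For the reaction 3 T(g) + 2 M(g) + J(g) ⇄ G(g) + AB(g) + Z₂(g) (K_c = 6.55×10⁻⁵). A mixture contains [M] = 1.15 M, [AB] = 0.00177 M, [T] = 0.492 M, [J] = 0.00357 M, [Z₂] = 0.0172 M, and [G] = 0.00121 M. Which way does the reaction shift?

Q_c = [G]·[AB]·[Z₂] / ([T]³·[M]²·[J]) = (0.00121)·(0.00177)·(0.0172) / ((0.492)³·(1.15)²·(0.00357)) = 6.55×10⁻⁵
Q_c = 6.55×10⁻⁵ = K_c, so the system is already at equilibrium.

neither direction; the system is at equilibrium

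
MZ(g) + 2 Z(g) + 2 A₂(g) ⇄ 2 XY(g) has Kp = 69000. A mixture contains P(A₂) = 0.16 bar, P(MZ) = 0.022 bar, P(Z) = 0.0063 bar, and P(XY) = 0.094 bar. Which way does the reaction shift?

to the left

Qp = P(XY)² / (P(MZ)·P(Z)²·P(A₂)²) = (0.094)² / ((0.022)·(0.0063)²·(0.16)²) = 4.0×10⁵
Qp = 4.0×10⁵ > Kp = 69000, so the reverse reaction proceeds.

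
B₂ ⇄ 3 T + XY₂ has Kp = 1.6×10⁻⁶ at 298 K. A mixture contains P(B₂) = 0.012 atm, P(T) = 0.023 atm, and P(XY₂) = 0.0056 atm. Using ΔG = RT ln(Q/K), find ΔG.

Qp = P(T)³·P(XY₂) / P(B₂) = (0.023)³·(0.0056) / (0.012) = 5.68×10⁻⁶
ΔG = RT ln(Qp/Kp) = (8.314 J mol⁻¹ K⁻¹)(298 K) × ln(5.68×10⁻⁶/1.6×10⁻⁶)
   = (2.478 kJ/mol)(1.267) = 3.14 kJ/mol
ΔG > 0, so the forward reaction is non-spontaneous (proceeds in reverse).

ΔG = 3.14 kJ/mol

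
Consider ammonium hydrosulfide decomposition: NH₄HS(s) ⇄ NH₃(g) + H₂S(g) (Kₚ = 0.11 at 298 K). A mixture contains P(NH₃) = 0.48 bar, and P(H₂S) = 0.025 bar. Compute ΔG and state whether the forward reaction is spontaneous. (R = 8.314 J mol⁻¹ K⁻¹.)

ΔG = -5.49 kJ/mol; the forward reaction is spontaneous

(NH₄HS is a pure solid — omitted from Qₚ.)
Qₚ = P(NH₃)·P(H₂S) = (0.48)·(0.025) = 0.0120
ΔG = RT ln(Qₚ/Kₚ) = (8.314 J mol⁻¹ K⁻¹)(298 K) × ln(0.0120/0.11)
   = (2.478 kJ/mol)(-2.216) = -5.49 kJ/mol
ΔG < 0, so the forward reaction is spontaneous (proceeds forward).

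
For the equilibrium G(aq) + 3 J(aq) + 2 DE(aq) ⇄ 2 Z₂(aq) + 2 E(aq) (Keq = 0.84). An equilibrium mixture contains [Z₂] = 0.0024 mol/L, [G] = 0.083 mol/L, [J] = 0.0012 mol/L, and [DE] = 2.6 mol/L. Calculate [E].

At equilibrium, Keq = [Z₂]²·[E]² / ([G]·[J]³·[DE]²) = 0.84.
(0.0024)²·([E])² / ((0.083)·(0.0012)³·(2.6)²) = 0.84
[E]² = 1.41×10⁻⁴ ⇒ [E] = 0.012 mol/L

[E] = 0.012 mol/L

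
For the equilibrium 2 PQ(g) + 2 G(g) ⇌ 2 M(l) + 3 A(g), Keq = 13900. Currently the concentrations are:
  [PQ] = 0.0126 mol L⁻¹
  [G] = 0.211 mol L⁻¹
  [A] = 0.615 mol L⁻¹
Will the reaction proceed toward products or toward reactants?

in the reverse direction

(M is a pure liquid — omitted from Q.)
Q = [A]³ / ([PQ]²·[G]²) = (0.615)³ / ((0.0126)²·(0.211)²) = 32900
Q = 32900 > Keq = 13900, so the reverse reaction proceeds.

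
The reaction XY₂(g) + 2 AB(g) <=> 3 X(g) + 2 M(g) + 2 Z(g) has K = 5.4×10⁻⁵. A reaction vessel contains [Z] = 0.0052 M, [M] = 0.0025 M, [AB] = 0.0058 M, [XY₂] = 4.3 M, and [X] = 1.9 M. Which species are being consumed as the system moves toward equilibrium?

XY₂, AB (reactants)

Q = [X]³·[M]²·[Z]² / ([XY₂]·[AB]²) = (1.9)³·(0.0025)²·(0.0052)² / ((4.3)·(0.0058)²) = 8.0×10⁻⁶
Q = 8.0×10⁻⁶ < K = 5.4×10⁻⁵: net forward reaction.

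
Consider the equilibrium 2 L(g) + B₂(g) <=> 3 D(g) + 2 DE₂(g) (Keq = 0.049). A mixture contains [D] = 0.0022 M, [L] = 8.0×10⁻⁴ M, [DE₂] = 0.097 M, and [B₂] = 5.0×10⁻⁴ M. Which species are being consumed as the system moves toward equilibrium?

Q = [D]³·[DE₂]² / ([L]²·[B₂]) = (0.0022)³·(0.097)² / ((8.0×10⁻⁴)²·(5.0×10⁻⁴)) = 0.31
Q = 0.31 > Keq = 0.049: net reverse reaction.

D, DE₂ (products)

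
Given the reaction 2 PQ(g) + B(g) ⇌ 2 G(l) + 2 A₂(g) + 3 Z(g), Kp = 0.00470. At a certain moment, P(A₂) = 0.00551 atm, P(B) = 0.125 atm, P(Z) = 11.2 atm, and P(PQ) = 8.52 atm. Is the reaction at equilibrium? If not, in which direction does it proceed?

(G is a pure liquid — omitted from Qp.)
Qp = P(A₂)²·P(Z)³ / (P(PQ)²·P(B)) = (0.00551)²·(11.2)³ / ((8.52)²·(0.125)) = 0.00470
Qp = 0.00470 = Kp, so the system is already at equilibrium.

no net change (already at equilibrium)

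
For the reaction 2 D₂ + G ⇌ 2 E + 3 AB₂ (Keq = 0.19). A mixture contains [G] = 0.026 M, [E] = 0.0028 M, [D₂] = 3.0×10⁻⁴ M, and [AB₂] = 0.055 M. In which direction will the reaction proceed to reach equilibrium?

reverse (toward reactants)

Q = [E]²·[AB₂]³ / ([D₂]²·[G]) = (0.0028)²·(0.055)³ / ((3.0×10⁻⁴)²·(0.026)) = 0.56
Q = 0.56 > Keq = 0.19, so the reverse reaction proceeds.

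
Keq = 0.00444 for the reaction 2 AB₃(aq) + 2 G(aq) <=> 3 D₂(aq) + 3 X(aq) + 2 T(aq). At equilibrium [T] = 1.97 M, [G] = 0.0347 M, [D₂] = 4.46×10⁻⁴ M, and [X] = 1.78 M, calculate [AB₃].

[AB₃] = 0.0191 M

At equilibrium, Keq = [D₂]³·[X]³·[T]² / ([AB₃]²·[G]²) = 0.00444.
(4.46×10⁻⁴)³·(1.78)³·(1.97)² / (([AB₃])²·(0.0347)²) = 0.00444
[AB₃]² = 3.63×10⁻⁴ ⇒ [AB₃] = 0.0191 M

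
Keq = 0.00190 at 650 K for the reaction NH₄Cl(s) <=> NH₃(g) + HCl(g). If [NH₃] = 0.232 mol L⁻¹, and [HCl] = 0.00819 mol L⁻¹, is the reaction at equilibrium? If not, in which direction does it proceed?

(NH₄Cl is a pure solid — omitted from Q.)
Q = [NH₃]·[HCl] = (0.232)·(0.00819) = 0.00190
Q = 0.00190 = Keq, so the system is already at equilibrium.

at equilibrium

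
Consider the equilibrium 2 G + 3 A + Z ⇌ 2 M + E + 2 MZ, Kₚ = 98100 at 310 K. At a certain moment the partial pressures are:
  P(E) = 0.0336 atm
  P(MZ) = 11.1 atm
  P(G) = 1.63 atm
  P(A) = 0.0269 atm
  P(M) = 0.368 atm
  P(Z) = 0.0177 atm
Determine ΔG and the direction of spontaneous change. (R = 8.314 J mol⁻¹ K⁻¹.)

ΔG = 4.72 kJ/mol; the forward reaction is non-spontaneous

Qₚ = P(M)²·P(E)·P(MZ)² / (P(G)²·P(A)³·P(Z)) = (0.368)²·(0.0336)·(11.1)² / ((1.63)²·(0.0269)³·(0.0177)) = 6.12×10⁵
ΔG = RT ln(Qₚ/Kₚ) = (8.314 J mol⁻¹ K⁻¹)(310 K) × ln(6.12×10⁵/98100)
   = (2.577 kJ/mol)(1.831) = 4.72 kJ/mol
ΔG > 0, so the forward reaction is non-spontaneous (proceeds in reverse).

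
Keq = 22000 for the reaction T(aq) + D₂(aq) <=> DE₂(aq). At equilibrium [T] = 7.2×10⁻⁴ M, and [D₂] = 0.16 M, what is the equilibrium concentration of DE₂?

[DE₂] = 2.5 M

At equilibrium, Keq = [DE₂] / ([T]·[D₂]) = 22000.
([DE₂]) / ((7.2×10⁻⁴)·(0.16)) = 22000
[DE₂] = 2.53 = 2.5 M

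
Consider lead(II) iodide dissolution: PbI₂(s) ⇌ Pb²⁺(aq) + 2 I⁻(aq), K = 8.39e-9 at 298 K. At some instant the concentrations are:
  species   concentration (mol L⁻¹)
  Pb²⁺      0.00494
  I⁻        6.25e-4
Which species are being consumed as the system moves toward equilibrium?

PbI₂ (reactants)

(PbI₂ is a pure solid — omitted from Q.)
Q = [Pb²⁺]·[I⁻]² = (0.00494)·(6.25e-4)² = 1.93e-9
Q = 1.93e-9 < K = 8.39e-9: net forward reaction.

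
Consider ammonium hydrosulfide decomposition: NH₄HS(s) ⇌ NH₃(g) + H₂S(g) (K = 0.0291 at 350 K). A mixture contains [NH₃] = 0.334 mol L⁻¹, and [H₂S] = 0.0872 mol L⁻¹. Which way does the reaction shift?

(NH₄HS is a pure solid — omitted from Q.)
Q = [NH₃]·[H₂S] = (0.334)·(0.0872) = 0.0291
Q = 0.0291 = K, so the system is already at equilibrium.

neither direction; the system is at equilibrium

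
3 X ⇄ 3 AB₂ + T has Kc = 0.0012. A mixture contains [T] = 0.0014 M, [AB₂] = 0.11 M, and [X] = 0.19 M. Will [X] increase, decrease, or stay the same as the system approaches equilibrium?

Qc = [AB₂]³·[T] / [X]³ = (0.11)³·(0.0014) / (0.19)³ = 2.7×10⁻⁴
Qc = 2.7×10⁻⁴ < Kc = 0.0012: net forward reaction.
X is a reactant, so it decreases.

decrease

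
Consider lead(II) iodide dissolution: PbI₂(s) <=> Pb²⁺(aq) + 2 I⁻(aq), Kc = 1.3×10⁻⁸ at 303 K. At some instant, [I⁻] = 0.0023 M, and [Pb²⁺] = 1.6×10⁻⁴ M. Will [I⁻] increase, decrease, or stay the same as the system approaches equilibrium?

increase

(PbI₂ is a pure solid — omitted from Qc.)
Qc = [Pb²⁺]·[I⁻]² = (1.6×10⁻⁴)·(0.0023)² = 8.5×10⁻¹⁰
Qc = 8.5×10⁻¹⁰ < Kc = 1.3×10⁻⁸: net forward reaction.
I⁻ is a product, so it increases.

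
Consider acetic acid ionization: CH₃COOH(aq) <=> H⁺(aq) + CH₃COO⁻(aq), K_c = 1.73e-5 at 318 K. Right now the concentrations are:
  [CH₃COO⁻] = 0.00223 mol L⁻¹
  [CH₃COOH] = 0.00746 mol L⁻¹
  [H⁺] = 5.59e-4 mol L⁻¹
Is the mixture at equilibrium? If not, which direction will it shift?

no; Q > K, reaction proceeds in reverse

Q_c = [H⁺]·[CH₃COO⁻] / [CH₃COOH] = (5.59e-4)·(0.00223) / (0.00746) = 1.67e-4
Q_c = 1.67e-4 > K_c = 1.73e-5: net reverse reaction.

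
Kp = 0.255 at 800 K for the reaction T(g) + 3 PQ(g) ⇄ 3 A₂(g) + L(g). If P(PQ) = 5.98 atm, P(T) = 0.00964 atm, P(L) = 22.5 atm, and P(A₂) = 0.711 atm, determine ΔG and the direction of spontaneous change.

ΔG = 18.2 kJ/mol; the forward reaction is non-spontaneous

Qp = P(A₂)³·P(L) / (P(T)·P(PQ)³) = (0.711)³·(22.5) / ((0.00964)·(5.98)³) = 3.92
ΔG = RT ln(Qp/Kp) = (8.314 J mol⁻¹ K⁻¹)(800 K) × ln(3.92/0.255)
   = (6.651 kJ/mol)(2.733) = 18.2 kJ/mol
ΔG > 0, so the forward reaction is non-spontaneous (proceeds in reverse).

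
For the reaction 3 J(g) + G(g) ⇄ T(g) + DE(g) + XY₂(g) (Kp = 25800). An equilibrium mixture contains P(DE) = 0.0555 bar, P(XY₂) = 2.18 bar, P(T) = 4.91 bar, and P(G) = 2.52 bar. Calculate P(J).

At equilibrium, Kp = P(T)·P(DE)·P(XY₂) / (P(J)³·P(G)) = 25800.
(4.91)·(0.0555)·(2.18) / ((P(J))³·(2.52)) = 25800
P(J)³ = 9.14×10⁻⁶ ⇒ P(J) = 0.0209 bar

P(J) = 0.0209 bar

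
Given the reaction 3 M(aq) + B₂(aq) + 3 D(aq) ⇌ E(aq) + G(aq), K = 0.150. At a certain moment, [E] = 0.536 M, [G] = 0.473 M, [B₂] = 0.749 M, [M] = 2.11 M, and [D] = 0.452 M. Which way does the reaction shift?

reverse (toward reactants)

Q = [E]·[G] / ([M]³·[B₂]·[D]³) = (0.536)·(0.473) / ((2.11)³·(0.749)·(0.452)³) = 0.390
Q = 0.390 > K = 0.150, so the reverse reaction proceeds.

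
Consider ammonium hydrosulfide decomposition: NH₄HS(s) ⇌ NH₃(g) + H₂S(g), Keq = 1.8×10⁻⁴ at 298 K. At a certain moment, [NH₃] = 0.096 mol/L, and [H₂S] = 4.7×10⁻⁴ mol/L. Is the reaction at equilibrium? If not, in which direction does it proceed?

to the right

(NH₄HS is a pure solid — omitted from Q.)
Q = [NH₃]·[H₂S] = (0.096)·(4.7×10⁻⁴) = 4.5×10⁻⁵
Q = 4.5×10⁻⁵ < Keq = 1.8×10⁻⁴, so the forward reaction proceeds.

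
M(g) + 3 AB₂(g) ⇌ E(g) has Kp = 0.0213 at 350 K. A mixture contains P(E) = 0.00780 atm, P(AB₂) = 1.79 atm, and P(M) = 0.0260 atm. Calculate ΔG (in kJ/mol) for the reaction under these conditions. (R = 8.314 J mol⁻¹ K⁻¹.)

Qp = P(E) / (P(M)·P(AB₂)³) = (0.00780) / ((0.0260)·(1.79)³) = 0.0523
ΔG = RT ln(Qp/Kp) = (8.314 J mol⁻¹ K⁻¹)(350 K) × ln(0.0523/0.0213)
   = (2.910 kJ/mol)(0.8983) = 2.61 kJ/mol
ΔG > 0, so the forward reaction is non-spontaneous (proceeds in reverse).

ΔG = 2.61 kJ/mol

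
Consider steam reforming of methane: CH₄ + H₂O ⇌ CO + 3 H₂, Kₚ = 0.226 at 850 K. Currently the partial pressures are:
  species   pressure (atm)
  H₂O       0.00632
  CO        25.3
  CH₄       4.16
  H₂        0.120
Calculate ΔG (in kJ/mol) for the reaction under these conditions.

Qₚ = P(CO)·P(H₂)³ / (P(CH₄)·P(H₂O)) = (25.3)·(0.120)³ / ((4.16)·(0.00632)) = 1.66
ΔG = RT ln(Qₚ/Kₚ) = (8.314 J mol⁻¹ K⁻¹)(850 K) × ln(1.66/0.226)
   = (7.067 kJ/mol)(1.994) = 14.1 kJ/mol
ΔG > 0, so the forward reaction is non-spontaneous (proceeds in reverse).

ΔG = 14.1 kJ/mol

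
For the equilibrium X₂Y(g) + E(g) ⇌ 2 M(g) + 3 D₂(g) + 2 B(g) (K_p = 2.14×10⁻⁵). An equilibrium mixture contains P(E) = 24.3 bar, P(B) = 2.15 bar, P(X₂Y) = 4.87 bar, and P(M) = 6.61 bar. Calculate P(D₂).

P(D₂) = 0.0232 bar

At equilibrium, K_p = P(M)²·P(D₂)³·P(B)² / (P(X₂Y)·P(E)) = 2.14×10⁻⁵.
(6.61)²·(P(D₂))³·(2.15)² / ((4.87)·(24.3)) = 2.14×10⁻⁵
P(D₂)³ = 1.25×10⁻⁵ ⇒ P(D₂) = 0.0232 bar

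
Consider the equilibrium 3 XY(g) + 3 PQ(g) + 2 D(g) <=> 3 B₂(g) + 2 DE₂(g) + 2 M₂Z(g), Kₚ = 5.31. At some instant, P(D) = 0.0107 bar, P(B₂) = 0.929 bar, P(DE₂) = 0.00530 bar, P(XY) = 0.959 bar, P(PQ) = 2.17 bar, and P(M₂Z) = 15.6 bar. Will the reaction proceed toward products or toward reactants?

Qₚ = P(B₂)³·P(DE₂)²·P(M₂Z)² / (P(XY)³·P(PQ)³·P(D)²) = (0.929)³·(0.00530)²·(15.6)² / ((0.959)³·(2.17)³·(0.0107)²) = 5.31
Qₚ = 5.31 = Kₚ, so the system is already at equilibrium.

no net change (already at equilibrium)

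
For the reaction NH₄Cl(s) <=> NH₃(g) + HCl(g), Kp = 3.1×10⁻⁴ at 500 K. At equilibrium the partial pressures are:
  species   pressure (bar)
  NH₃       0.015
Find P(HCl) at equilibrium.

P(HCl) = 0.021 bar

(NH₄Cl is a pure solid — omitted from Kp.)
At equilibrium, Kp = P(NH₃)·P(HCl) = 3.1×10⁻⁴.
(0.015)·(P(HCl)) = 3.1×10⁻⁴
P(HCl) = 0.0207 = 0.021 bar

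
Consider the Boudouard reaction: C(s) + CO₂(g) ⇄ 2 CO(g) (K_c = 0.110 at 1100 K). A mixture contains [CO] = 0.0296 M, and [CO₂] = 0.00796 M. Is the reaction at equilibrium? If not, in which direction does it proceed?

(C is a pure solid — omitted from Q_c.)
Q_c = [CO]² / [CO₂] = (0.0296)² / (0.00796) = 0.110
Q_c = 0.110 = K_c, so the system is already at equilibrium.

no net change (already at equilibrium)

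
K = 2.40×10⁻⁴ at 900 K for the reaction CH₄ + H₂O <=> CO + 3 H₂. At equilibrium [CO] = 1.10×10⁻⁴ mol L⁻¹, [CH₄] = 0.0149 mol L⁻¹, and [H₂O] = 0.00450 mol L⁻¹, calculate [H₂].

At equilibrium, K = [CO]·[H₂]³ / ([CH₄]·[H₂O]) = 2.40×10⁻⁴.
(1.10×10⁻⁴)·([H₂])³ / ((0.0149)·(0.00450)) = 2.40×10⁻⁴
[H₂]³ = 1.46×10⁻⁴ ⇒ [H₂] = 0.0527 mol L⁻¹

[H₂] = 0.0527 mol L⁻¹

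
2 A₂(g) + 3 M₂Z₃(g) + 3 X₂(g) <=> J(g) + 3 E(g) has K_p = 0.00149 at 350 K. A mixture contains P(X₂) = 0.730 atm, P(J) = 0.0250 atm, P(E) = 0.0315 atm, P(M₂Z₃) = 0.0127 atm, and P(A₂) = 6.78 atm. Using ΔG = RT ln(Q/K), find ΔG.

ΔG = 7.74 kJ/mol

Q_p = P(J)·P(E)³ / (P(A₂)²·P(M₂Z₃)³·P(X₂)³) = (0.0250)·(0.0315)³ / ((6.78)²·(0.0127)³·(0.730)³) = 0.0213
ΔG = RT ln(Q_p/K_p) = (8.314 J mol⁻¹ K⁻¹)(350 K) × ln(0.0213/0.00149)
   = (2.910 kJ/mol)(2.660) = 7.74 kJ/mol
ΔG > 0, so the forward reaction is non-spontaneous (proceeds in reverse).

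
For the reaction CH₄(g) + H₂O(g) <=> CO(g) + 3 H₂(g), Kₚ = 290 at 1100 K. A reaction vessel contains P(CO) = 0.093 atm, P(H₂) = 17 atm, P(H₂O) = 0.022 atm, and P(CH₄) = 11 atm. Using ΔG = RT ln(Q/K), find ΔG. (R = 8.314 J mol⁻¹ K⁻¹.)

ΔG = 17.1 kJ/mol

Qₚ = P(CO)·P(H₂)³ / (P(CH₄)·P(H₂O)) = (0.093)·(17)³ / ((11)·(0.022)) = 1890
ΔG = RT ln(Qₚ/Kₚ) = (8.314 J mol⁻¹ K⁻¹)(1100 K) × ln(1890/290)
   = (9.145 kJ/mol)(1.874) = 17.1 kJ/mol
ΔG > 0, so the forward reaction is non-spontaneous (proceeds in reverse).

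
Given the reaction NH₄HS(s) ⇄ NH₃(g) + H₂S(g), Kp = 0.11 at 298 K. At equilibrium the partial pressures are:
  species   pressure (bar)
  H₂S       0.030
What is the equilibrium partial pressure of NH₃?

P(NH₃) = 3.7 bar

(NH₄HS is a pure solid — omitted from Kp.)
At equilibrium, Kp = P(NH₃)·P(H₂S) = 0.11.
(P(NH₃))·(0.030) = 0.11
P(NH₃) = 3.67 = 3.7 bar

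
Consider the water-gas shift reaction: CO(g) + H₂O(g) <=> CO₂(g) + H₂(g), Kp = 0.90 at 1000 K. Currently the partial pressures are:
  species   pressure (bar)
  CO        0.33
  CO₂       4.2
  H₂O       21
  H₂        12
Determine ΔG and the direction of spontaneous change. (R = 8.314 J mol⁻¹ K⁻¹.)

Qp = P(CO₂)·P(H₂) / (P(CO)·P(H₂O)) = (4.2)·(12) / ((0.33)·(21)) = 7.27
ΔG = RT ln(Qp/Kp) = (8.314 J mol⁻¹ K⁻¹)(1000 K) × ln(7.27/0.90)
   = (8.314 kJ/mol)(2.089) = 17.4 kJ/mol
ΔG > 0, so the forward reaction is non-spontaneous (proceeds in reverse).

ΔG = 17.4 kJ/mol; the forward reaction is non-spontaneous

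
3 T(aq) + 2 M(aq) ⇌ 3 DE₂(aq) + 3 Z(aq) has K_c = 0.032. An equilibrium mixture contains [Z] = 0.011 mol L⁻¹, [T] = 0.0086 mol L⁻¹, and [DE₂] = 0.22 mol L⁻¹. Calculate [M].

[M] = 0.83 mol L⁻¹

At equilibrium, K_c = [DE₂]³·[Z]³ / ([T]³·[M]²) = 0.032.
(0.22)³·(0.011)³ / ((0.0086)³·([M])²) = 0.032
[M]² = 0.696 ⇒ [M] = 0.83 mol L⁻¹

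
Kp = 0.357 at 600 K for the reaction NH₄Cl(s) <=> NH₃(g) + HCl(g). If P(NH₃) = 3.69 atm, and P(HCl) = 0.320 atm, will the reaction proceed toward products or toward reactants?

reverse (toward reactants)

(NH₄Cl is a pure solid — omitted from Qp.)
Qp = P(NH₃)·P(HCl) = (3.69)·(0.320) = 1.18
Qp = 1.18 > Kp = 0.357, so the reverse reaction proceeds.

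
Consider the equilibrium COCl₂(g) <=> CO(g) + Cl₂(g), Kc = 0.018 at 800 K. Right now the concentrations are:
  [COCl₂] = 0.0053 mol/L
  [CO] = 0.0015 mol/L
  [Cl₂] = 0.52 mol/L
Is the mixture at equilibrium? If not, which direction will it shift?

Qc = [CO]·[Cl₂] / [COCl₂] = (0.0015)·(0.52) / (0.0053) = 0.15
Qc = 0.15 > Kc = 0.018: net reverse reaction.

no; Q > K, reaction proceeds in reverse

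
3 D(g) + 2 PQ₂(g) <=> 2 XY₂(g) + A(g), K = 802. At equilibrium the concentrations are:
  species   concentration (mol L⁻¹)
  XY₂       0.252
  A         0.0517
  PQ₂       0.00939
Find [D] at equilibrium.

[D] = 0.359 mol L⁻¹

At equilibrium, K = [XY₂]²·[A] / ([D]³·[PQ₂]²) = 802.
(0.252)²·(0.0517) / (([D])³·(0.00939)²) = 802
[D]³ = 0.0464 ⇒ [D] = 0.359 mol L⁻¹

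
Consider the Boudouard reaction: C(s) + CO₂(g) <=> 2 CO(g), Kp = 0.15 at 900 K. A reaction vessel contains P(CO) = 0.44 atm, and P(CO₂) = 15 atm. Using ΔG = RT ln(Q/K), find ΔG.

(C is a pure solid — omitted from Qp.)
Qp = P(CO)² / P(CO₂) = (0.44)² / (15) = 0.0129
ΔG = RT ln(Qp/Kp) = (8.314 J mol⁻¹ K⁻¹)(900 K) × ln(0.0129/0.15)
   = (7.483 kJ/mol)(-2.453) = -18.4 kJ/mol
ΔG < 0, so the forward reaction is spontaneous (proceeds forward).

ΔG = -18.4 kJ/mol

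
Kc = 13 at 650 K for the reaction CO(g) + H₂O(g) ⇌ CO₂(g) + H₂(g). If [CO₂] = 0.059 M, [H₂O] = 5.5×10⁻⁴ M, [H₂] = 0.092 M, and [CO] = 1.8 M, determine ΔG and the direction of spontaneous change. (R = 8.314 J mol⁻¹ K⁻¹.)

ΔG = -4.67 kJ/mol; the forward reaction is spontaneous

Qc = [CO₂]·[H₂] / ([CO]·[H₂O]) = (0.059)·(0.092) / ((1.8)·(5.5×10⁻⁴)) = 5.48
ΔG = RT ln(Qc/Kc) = (8.314 J mol⁻¹ K⁻¹)(650 K) × ln(5.48/13)
   = (5.404 kJ/mol)(-0.8638) = -4.67 kJ/mol
ΔG < 0, so the forward reaction is spontaneous (proceeds forward).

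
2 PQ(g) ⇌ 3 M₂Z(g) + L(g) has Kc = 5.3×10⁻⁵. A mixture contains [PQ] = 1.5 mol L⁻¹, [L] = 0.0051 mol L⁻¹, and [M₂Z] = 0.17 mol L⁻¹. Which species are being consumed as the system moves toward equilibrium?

PQ (reactants)

Qc = [M₂Z]³·[L] / [PQ]² = (0.17)³·(0.0051) / (1.5)² = 1.1×10⁻⁵
Qc = 1.1×10⁻⁵ < Kc = 5.3×10⁻⁵: net forward reaction.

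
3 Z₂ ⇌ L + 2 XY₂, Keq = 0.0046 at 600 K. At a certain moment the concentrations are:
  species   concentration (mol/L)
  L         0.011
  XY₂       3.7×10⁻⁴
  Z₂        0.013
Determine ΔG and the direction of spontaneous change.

ΔG = -9.50 kJ/mol; the forward reaction is spontaneous

Q = [L]·[XY₂]² / [Z₂]³ = (0.011)·(3.7×10⁻⁴)² / (0.013)³ = 6.85×10⁻⁴
ΔG = RT ln(Q/Keq) = (8.314 J mol⁻¹ K⁻¹)(600 K) × ln(6.85×10⁻⁴/0.0046)
   = (4.988 kJ/mol)(-1.904) = -9.50 kJ/mol
ΔG < 0, so the forward reaction is spontaneous (proceeds forward).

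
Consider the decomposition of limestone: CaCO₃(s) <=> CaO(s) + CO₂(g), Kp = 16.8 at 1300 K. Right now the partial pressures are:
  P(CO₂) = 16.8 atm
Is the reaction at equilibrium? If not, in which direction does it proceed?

no net change (already at equilibrium)

(CaCO₃, CaO are pure solids — omitted from Qp.)
Qp = P(CO₂) = 16.8
Qp = 16.8 = Kp, so the system is already at equilibrium.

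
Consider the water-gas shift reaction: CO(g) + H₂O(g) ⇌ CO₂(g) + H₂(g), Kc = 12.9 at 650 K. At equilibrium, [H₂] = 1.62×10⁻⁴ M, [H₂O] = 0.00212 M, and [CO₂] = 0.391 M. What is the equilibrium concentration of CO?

[CO] = 0.00232 M

At equilibrium, Kc = [CO₂]·[H₂] / ([CO]·[H₂O]) = 12.9.
(0.391)·(1.62×10⁻⁴) / (([CO])·(0.00212)) = 12.9
[CO] = 0.00232 M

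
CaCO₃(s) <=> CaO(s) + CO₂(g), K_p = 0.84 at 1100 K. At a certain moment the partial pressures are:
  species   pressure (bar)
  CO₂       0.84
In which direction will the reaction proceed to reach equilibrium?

at equilibrium

(CaCO₃, CaO are pure solids — omitted from Q_p.)
Q_p = P(CO₂) = 0.84
Q_p = 0.84 = K_p, so the system is already at equilibrium.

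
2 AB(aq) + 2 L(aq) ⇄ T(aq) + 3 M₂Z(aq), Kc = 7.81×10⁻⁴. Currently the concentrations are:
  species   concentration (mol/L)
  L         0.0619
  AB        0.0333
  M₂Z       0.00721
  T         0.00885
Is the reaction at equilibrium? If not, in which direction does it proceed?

neither direction; the system is at equilibrium

Qc = [T]·[M₂Z]³ / ([AB]²·[L]²) = (0.00885)·(0.00721)³ / ((0.0333)²·(0.0619)²) = 7.81×10⁻⁴
Qc = 7.81×10⁻⁴ = Kc, so the system is already at equilibrium.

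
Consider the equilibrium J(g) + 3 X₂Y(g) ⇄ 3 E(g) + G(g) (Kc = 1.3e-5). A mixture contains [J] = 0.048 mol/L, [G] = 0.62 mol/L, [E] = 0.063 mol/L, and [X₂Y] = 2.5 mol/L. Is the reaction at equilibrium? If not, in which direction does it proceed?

in the reverse direction

Qc = [E]³·[G] / ([J]·[X₂Y]³) = (0.063)³·(0.62) / ((0.048)·(2.5)³) = 2.1e-4
Qc = 2.1e-4 > Kc = 1.3e-5, so the reverse reaction proceeds.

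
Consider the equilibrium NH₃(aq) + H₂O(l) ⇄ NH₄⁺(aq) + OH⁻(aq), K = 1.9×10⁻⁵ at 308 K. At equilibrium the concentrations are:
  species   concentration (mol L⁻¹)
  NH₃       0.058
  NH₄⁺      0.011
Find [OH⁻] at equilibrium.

[OH⁻] = 1.0×10⁻⁴ mol L⁻¹

(H₂O is a pure liquid — omitted from K.)
At equilibrium, K = [NH₄⁺]·[OH⁻] / [NH₃] = 1.9×10⁻⁵.
(0.011)·([OH⁻]) / (0.058) = 1.9×10⁻⁵
[OH⁻] = 1.00×10⁻⁴ = 1.0×10⁻⁴ mol L⁻¹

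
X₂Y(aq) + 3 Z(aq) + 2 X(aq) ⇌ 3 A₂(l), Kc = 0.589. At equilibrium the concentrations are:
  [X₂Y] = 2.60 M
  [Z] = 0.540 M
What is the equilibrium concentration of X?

[X] = 2.04 M

(A₂ is a pure liquid — omitted from Kc.)
At equilibrium, Kc = 1 / ([X₂Y]·[Z]³·[X]²) = 0.589.
1 / ((2.60)·(0.540)³·([X])²) = 0.589
[X]² = 4.15 ⇒ [X] = 2.04 M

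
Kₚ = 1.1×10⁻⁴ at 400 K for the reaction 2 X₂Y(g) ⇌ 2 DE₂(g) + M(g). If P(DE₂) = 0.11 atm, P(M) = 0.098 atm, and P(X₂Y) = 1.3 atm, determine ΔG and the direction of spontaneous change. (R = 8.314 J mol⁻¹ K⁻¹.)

Qₚ = P(DE₂)²·P(M) / P(X₂Y)² = (0.11)²·(0.098) / (1.3)² = 7.02×10⁻⁴
ΔG = RT ln(Qₚ/Kₚ) = (8.314 J mol⁻¹ K⁻¹)(400 K) × ln(7.02×10⁻⁴/1.1×10⁻⁴)
   = (3.326 kJ/mol)(1.853) = 6.16 kJ/mol
ΔG > 0, so the forward reaction is non-spontaneous (proceeds in reverse).

ΔG = 6.16 kJ/mol; the forward reaction is non-spontaneous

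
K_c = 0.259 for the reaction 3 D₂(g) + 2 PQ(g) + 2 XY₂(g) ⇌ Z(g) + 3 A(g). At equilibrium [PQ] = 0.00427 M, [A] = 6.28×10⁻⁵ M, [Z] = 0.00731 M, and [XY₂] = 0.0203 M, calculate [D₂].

[D₂] = 0.00976 M

At equilibrium, K_c = [Z]·[A]³ / ([D₂]³·[PQ]²·[XY₂]²) = 0.259.
(0.00731)·(6.28×10⁻⁵)³ / (([D₂])³·(0.00427)²·(0.0203)²) = 0.259
[D₂]³ = 9.30×10⁻⁷ ⇒ [D₂] = 0.00976 M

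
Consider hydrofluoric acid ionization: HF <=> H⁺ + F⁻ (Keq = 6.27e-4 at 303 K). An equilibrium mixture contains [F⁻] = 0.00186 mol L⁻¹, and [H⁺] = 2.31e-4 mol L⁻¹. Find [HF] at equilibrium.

[HF] = 6.85e-4 mol L⁻¹

At equilibrium, Keq = [H⁺]·[F⁻] / [HF] = 6.27e-4.
(2.31e-4)·(0.00186) / ([HF]) = 6.27e-4
[HF] = 6.85e-4 mol L⁻¹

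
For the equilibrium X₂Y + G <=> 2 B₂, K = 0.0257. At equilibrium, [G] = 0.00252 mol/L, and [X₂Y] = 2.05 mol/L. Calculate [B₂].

[B₂] = 0.0115 mol/L

At equilibrium, K = [B₂]² / ([X₂Y]·[G]) = 0.0257.
([B₂])² / ((2.05)·(0.00252)) = 0.0257
[B₂]² = 1.33×10⁻⁴ ⇒ [B₂] = 0.0115 mol/L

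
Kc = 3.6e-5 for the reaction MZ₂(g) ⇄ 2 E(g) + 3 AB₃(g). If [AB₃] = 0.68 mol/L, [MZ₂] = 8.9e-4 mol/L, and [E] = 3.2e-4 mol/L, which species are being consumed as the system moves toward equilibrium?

none (at equilibrium)

Qc = [E]²·[AB₃]³ / [MZ₂] = (3.2e-4)²·(0.68)³ / (8.9e-4) = 3.6e-5
Qc = 3.6e-5 = Kc; the system is at equilibrium.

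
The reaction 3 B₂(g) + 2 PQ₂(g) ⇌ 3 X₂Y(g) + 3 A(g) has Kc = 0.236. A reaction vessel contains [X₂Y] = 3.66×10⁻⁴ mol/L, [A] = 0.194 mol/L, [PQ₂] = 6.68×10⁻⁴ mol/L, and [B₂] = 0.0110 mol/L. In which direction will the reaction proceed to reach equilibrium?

Qc = [X₂Y]³·[A]³ / ([B₂]³·[PQ₂]²) = (3.66×10⁻⁴)³·(0.194)³ / ((0.0110)³·(6.68×10⁻⁴)²) = 0.603
Qc = 0.603 > Kc = 0.236, so the reverse reaction proceeds.

toward reactants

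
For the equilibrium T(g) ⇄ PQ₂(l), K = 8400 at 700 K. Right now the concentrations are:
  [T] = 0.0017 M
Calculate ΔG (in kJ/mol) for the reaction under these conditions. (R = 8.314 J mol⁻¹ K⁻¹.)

(PQ₂ is a pure liquid — omitted from Q.)
Q = 1 / [T] = 1 / (0.0017) = 588
ΔG = RT ln(Q/K) = (8.314 J mol⁻¹ K⁻¹)(700 K) × ln(588/8400)
   = (5.820 kJ/mol)(-2.659) = -15.5 kJ/mol
ΔG < 0, so the forward reaction is spontaneous (proceeds forward).

ΔG = -15.5 kJ/mol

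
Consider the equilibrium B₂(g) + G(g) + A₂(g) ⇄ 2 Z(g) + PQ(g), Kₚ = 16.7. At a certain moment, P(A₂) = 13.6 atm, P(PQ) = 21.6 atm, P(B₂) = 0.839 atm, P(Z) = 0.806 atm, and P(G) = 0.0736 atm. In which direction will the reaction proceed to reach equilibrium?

Qₚ = P(Z)²·P(PQ) / (P(B₂)·P(G)·P(A₂)) = (0.806)²·(21.6) / ((0.839)·(0.0736)·(13.6)) = 16.7
Qₚ = 16.7 = Kₚ, so the system is already at equilibrium.

neither direction; the system is at equilibrium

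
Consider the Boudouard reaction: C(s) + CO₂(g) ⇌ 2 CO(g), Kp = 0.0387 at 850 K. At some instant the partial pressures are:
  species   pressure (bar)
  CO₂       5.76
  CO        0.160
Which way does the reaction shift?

(C is a pure solid — omitted from Qp.)
Qp = P(CO)² / P(CO₂) = (0.160)² / (5.76) = 0.00444
Qp = 0.00444 < Kp = 0.0387, so the forward reaction proceeds.

to the right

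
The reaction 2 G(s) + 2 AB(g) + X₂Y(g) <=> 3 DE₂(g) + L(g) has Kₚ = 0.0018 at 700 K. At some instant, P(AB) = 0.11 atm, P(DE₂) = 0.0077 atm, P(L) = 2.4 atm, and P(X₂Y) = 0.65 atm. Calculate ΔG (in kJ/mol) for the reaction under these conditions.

(G is a pure solid — omitted from Qₚ.)
Qₚ = P(DE₂)³·P(L) / (P(AB)²·P(X₂Y)) = (0.0077)³·(2.4) / ((0.11)²·(0.65)) = 1.39e-4
ΔG = RT ln(Qₚ/Kₚ) = (8.314 J mol⁻¹ K⁻¹)(700 K) × ln(1.39e-4/0.0018)
   = (5.820 kJ/mol)(-2.561) = -14.9 kJ/mol
ΔG < 0, so the forward reaction is spontaneous (proceeds forward).

ΔG = -14.9 kJ/mol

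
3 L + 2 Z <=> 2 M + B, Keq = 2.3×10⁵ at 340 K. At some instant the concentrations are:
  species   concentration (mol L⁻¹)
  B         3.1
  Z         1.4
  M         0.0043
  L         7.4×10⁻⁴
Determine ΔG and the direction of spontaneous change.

Q = [M]²·[B] / ([L]³·[Z]²) = (0.0043)²·(3.1) / ((7.4×10⁻⁴)³·(1.4)²) = 72200
ΔG = RT ln(Q/Keq) = (8.314 J mol⁻¹ K⁻¹)(340 K) × ln(72200/2.3×10⁵)
   = (2.827 kJ/mol)(-1.159) = -3.28 kJ/mol
ΔG < 0, so the forward reaction is spontaneous (proceeds forward).

ΔG = -3.28 kJ/mol; the forward reaction is spontaneous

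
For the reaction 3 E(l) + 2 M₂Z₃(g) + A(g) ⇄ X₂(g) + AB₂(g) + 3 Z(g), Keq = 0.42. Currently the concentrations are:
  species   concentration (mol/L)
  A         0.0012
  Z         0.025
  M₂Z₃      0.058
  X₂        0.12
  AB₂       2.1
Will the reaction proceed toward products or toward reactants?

in the reverse direction

(E is a pure liquid — omitted from Q.)
Q = [X₂]·[AB₂]·[Z]³ / ([M₂Z₃]²·[A]) = (0.12)·(2.1)·(0.025)³ / ((0.058)²·(0.0012)) = 0.98
Q = 0.98 > Keq = 0.42, so the reverse reaction proceeds.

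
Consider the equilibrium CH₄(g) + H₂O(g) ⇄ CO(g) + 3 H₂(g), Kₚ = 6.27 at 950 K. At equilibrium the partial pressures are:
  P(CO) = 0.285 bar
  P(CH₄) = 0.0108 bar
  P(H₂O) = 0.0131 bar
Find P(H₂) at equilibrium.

At equilibrium, Kₚ = P(CO)·P(H₂)³ / (P(CH₄)·P(H₂O)) = 6.27.
(0.285)·(P(H₂))³ / ((0.0108)·(0.0131)) = 6.27
P(H₂)³ = 0.00311 ⇒ P(H₂) = 0.146 bar

P(H₂) = 0.146 bar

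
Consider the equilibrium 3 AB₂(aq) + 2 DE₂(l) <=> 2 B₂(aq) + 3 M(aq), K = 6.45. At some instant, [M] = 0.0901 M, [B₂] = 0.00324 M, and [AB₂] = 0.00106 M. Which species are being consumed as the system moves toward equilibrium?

none (at equilibrium)

(DE₂ is a pure liquid — omitted from Q.)
Q = [B₂]²·[M]³ / [AB₂]³ = (0.00324)²·(0.0901)³ / (0.00106)³ = 6.45
Q = 6.45 = K; the system is at equilibrium.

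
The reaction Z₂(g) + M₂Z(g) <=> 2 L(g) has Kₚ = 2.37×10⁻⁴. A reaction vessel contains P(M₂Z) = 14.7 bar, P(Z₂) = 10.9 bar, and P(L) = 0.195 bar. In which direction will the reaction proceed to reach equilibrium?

Qₚ = P(L)² / (P(Z₂)·P(M₂Z)) = (0.195)² / ((10.9)·(14.7)) = 2.37×10⁻⁴
Qₚ = 2.37×10⁻⁴ = Kₚ, so the system is already at equilibrium.

at equilibrium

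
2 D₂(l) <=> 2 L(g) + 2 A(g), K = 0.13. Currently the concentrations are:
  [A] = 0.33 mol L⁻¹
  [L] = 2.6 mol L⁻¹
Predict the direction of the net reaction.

(D₂ is a pure liquid — omitted from Q.)
Q = [L]²·[A]² = (2.6)²·(0.33)² = 0.74
Q = 0.74 > K = 0.13, so the reverse reaction proceeds.

to the left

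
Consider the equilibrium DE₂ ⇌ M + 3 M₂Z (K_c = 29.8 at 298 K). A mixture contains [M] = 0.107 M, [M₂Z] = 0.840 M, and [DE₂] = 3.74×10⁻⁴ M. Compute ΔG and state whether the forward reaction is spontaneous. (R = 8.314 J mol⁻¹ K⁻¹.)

ΔG = 4.31 kJ/mol; the forward reaction is non-spontaneous

Q_c = [M]·[M₂Z]³ / [DE₂] = (0.107)·(0.840)³ / (3.74×10⁻⁴) = 170
ΔG = RT ln(Q_c/K_c) = (8.314 J mol⁻¹ K⁻¹)(298 K) × ln(170/29.8)
   = (2.478 kJ/mol)(1.741) = 4.31 kJ/mol
ΔG > 0, so the forward reaction is non-spontaneous (proceeds in reverse).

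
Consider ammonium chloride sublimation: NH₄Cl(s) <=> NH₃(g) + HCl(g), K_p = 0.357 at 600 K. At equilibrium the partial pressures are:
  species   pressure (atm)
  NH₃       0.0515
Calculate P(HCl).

(NH₄Cl is a pure solid — omitted from K_p.)
At equilibrium, K_p = P(NH₃)·P(HCl) = 0.357.
(0.0515)·(P(HCl)) = 0.357
P(HCl) = 6.93 atm

P(HCl) = 6.93 atm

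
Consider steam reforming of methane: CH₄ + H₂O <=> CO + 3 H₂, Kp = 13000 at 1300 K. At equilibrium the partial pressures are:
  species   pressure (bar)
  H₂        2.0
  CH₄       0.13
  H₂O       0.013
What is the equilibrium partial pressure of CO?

P(CO) = 2.7 bar

At equilibrium, Kp = P(CO)·P(H₂)³ / (P(CH₄)·P(H₂O)) = 13000.
(P(CO))·(2.0)³ / ((0.13)·(0.013)) = 13000
P(CO) = 2.75 = 2.7 bar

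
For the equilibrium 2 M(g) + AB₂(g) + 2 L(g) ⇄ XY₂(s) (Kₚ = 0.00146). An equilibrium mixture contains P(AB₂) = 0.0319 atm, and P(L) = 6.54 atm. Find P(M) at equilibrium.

(XY₂ is a pure solid — omitted from Kₚ.)
At equilibrium, Kₚ = 1 / (P(M)²·P(AB₂)·P(L)²) = 0.00146.
1 / ((P(M))²·(0.0319)·(6.54)²) = 0.00146
P(M)² = 502 ⇒ P(M) = 22.4 atm

P(M) = 22.4 atm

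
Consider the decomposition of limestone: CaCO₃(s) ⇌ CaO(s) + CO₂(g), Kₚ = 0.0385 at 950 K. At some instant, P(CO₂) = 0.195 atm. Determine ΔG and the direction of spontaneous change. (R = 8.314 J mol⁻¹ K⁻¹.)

ΔG = 12.8 kJ/mol; the forward reaction is non-spontaneous

(CaCO₃, CaO are pure solids — omitted from Qₚ.)
Qₚ = P(CO₂) = 0.195
ΔG = RT ln(Qₚ/Kₚ) = (8.314 J mol⁻¹ K⁻¹)(950 K) × ln(0.195/0.0385)
   = (7.898 kJ/mol)(1.622) = 12.8 kJ/mol
ΔG > 0, so the forward reaction is non-spontaneous (proceeds in reverse).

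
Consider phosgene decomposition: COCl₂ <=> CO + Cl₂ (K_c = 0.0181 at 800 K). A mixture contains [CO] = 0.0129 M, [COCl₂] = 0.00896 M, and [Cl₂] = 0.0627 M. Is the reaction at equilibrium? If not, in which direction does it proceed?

in the reverse direction

Q_c = [CO]·[Cl₂] / [COCl₂] = (0.0129)·(0.0627) / (0.00896) = 0.0903
Q_c = 0.0903 > K_c = 0.0181, so the reverse reaction proceeds.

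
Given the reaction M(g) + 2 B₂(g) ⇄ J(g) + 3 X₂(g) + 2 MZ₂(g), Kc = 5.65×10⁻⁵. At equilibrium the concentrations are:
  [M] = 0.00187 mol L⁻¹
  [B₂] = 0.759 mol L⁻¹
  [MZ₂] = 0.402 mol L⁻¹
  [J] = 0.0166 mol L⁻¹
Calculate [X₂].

[X₂] = 0.0283 mol L⁻¹

At equilibrium, Kc = [J]·[X₂]³·[MZ₂]² / ([M]·[B₂]²) = 5.65×10⁻⁵.
(0.0166)·([X₂])³·(0.402)² / ((0.00187)·(0.759)²) = 5.65×10⁻⁵
[X₂]³ = 2.27×10⁻⁵ ⇒ [X₂] = 0.0283 mol L⁻¹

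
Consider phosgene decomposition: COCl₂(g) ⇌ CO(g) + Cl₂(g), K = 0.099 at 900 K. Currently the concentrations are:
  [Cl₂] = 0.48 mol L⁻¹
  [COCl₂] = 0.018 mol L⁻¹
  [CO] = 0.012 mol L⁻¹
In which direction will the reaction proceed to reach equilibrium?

Q = [CO]·[Cl₂] / [COCl₂] = (0.012)·(0.48) / (0.018) = 0.32
Q = 0.32 > K = 0.099, so the reverse reaction proceeds.

to the left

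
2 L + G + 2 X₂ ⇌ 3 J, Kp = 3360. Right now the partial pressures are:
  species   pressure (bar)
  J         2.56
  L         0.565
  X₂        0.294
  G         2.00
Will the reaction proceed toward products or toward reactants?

to the right

Qp = P(J)³ / (P(L)²·P(G)·P(X₂)²) = (2.56)³ / ((0.565)²·(2.00)·(0.294)²) = 304
Qp = 304 < Kp = 3360, so the forward reaction proceeds.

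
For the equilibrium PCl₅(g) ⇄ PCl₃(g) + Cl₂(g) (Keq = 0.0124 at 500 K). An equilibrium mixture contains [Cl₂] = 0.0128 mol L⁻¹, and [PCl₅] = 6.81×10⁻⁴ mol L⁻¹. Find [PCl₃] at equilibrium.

At equilibrium, Keq = [PCl₃]·[Cl₂] / [PCl₅] = 0.0124.
([PCl₃])·(0.0128) / (6.81×10⁻⁴) = 0.0124
[PCl₃] = 6.60×10⁻⁴ mol L⁻¹

[PCl₃] = 6.60×10⁻⁴ mol L⁻¹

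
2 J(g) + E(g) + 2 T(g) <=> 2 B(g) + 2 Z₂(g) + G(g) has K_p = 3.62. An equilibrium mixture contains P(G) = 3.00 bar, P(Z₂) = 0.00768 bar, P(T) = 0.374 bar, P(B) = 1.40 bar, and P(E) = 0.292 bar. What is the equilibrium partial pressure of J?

At equilibrium, K_p = P(B)²·P(Z₂)²·P(G) / (P(J)²·P(E)·P(T)²) = 3.62.
(1.40)²·(0.00768)²·(3.00) / ((P(J))²·(0.292)·(0.374)²) = 3.62
P(J)² = 0.00235 ⇒ P(J) = 0.0484 bar

P(J) = 0.0484 bar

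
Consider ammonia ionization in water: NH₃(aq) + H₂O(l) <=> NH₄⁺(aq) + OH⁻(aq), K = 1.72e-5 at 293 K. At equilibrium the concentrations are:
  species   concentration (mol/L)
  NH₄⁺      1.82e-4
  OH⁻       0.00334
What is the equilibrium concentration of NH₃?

(H₂O is a pure liquid — omitted from K.)
At equilibrium, K = [NH₄⁺]·[OH⁻] / [NH₃] = 1.72e-5.
(1.82e-4)·(0.00334) / ([NH₃]) = 1.72e-5
[NH₃] = 0.0353 mol/L

[NH₃] = 0.0353 mol/L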